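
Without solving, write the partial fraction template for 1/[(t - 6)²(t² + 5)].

Repeated linear + quadratic: A/(t - 6) + B/(t - 6)² + (Ct + D)/(t² + 5)


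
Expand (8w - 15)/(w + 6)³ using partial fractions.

(8w - 15) = P(w + 6)² + Q(w + 6) + R. At w = -6: R = 8·(-6) - 15 = -63. Coefficients: P = 0, Q = 8
Result: 8/(w + 6)² - 63/(w + 6)³


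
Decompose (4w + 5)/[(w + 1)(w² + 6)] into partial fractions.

At w=-1: A = (4·(-1) + 5)/((-1)² + 6) = 1/7. B = -A = -1/7, C = 4 - (-1)·A = 29/7
Result: (1/7)/(w + 1) - ((1/7)w - 29/7)/(w² + 6)


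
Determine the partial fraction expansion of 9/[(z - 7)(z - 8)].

9/(z - 7)(z - 8) = A/(z - 7) + B/(z - 8). A = 9/(7 - 8) = -9, B = 9/(8 - 7) = 9
Result: -9/(z - 7) + 9/(z - 8)


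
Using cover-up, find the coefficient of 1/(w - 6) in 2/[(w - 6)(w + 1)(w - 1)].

Cover (w - 6), set w=6: 2/[(6 + 1)(6 - 1)] = 2/35


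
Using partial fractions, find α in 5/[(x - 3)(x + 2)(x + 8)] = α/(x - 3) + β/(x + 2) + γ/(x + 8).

Cover-up at x = 3: α = 5/[(3 + 2)(3 + 8)] = 5/[(5)(11)] = 5/55 = 1/11


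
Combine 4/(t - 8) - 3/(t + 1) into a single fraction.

Common denominator (t - 8)(t + 1). Numerator: 4(t + 1) - 3(t - 8) = (4t + 4) - (3t - 24) = t + 28
Result: (t + 28)/[(t - 8)(t + 1)]


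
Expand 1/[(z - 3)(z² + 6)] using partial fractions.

Cover-up at z = 3: P = 1/(3² + 6) = 1/15. Then Q = -P = -1/15, R = -P·(0 + 3) = -1/5
Result: (1/15)/(z - 3) - ((1/15)z + 1/5)/(z² + 6)


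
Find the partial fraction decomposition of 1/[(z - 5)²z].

Cover-up at z=0: γ = 1/(0 - 5)² = 1/25. Cover-up at z=5: β = 1/(5 - 0) = 1/5. Comparing z² coeff: α = -γ = -1/25
Result: (-1/25)/(z - 5) + (1/5)/(z - 5)² + (1/25)/z


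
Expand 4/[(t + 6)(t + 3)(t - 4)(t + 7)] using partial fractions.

Using Heaviside cover-up: (2/15)/(t + 6) - (1/21)/(t + 3) + (2/385)/(t - 4) - (1/11)/(t + 7)


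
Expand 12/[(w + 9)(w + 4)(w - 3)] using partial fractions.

Using cover-up method: α = 1/5, β = -12/35, γ = 1/7
Result: (1/5)/(w + 9) - (12/35)/(w + 4) + (1/7)/(w - 3)


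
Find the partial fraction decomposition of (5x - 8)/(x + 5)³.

(5x - 8) = A(x + 5)² + B(x + 5) + C. At x = -5: C = 5·(-5) - 8 = -33. Coefficients: A = 0, B = 5
Result: 5/(x + 5)² - 33/(x + 5)³


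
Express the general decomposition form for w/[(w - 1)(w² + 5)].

Linear + irreducible quadratic: A/(w - 1) + (Bw + C)/(w² + 5)


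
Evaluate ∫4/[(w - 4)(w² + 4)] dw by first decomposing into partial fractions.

Cover-up at w=4: P = 4/(4²+4) = 1/5. Coeff matching: Q = -1/5, R = -4/5. Decomposition: (1/5)/(w - 4) - ((1/5)w + 4/5)/(w² + 4). Integrate: linear → ln, quadratic → (1/2)ln + arctan: (1/5) ln|(w - 4)| - (1/10) ln(w² + 4) - (2/5) arctan(w/2) + C


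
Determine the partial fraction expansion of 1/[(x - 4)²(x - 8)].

Cover-up at x=8: C = 1/(8 - 4)² = 1/16. Cover-up at x=4: B = 1/(4 - 8) = -1/4. Comparing x² coeff: A = -C = -1/16
Result: (-1/16)/(x - 4) - (1/4)/(x - 4)² + (1/16)/(x - 8)


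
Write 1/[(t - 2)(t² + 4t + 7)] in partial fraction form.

Cover-up at t = 2: P = 1/(2² + 4·2 + 7) = 1/19. Then Q = -P = -1/19, R = -P·(4 + 2) = -6/19
Result: (1/19)/(t - 2) - ((1/19)t + 6/19)/(t² + 4t + 7)


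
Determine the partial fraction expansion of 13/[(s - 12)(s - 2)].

13/(s - 12)(s - 2) = P/(s - 12) + Q/(s - 2). P = 13/(12 - 2) = 13/10, Q = 13/(2 - 12) = -13/10
Result: (13/10)/(s - 12) - (13/10)/(s - 2)


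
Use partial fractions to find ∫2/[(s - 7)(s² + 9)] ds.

Cover-up at s=7: α = 2/(7²+9) = 1/29. Coeff matching: β = -1/29, γ = -7/29. Decomposition: (1/29)/(s - 7) - ((1/29)s + 7/29)/(s² + 9). Integrate: linear → ln, quadratic → (1/2)ln + arctan: (1/29) ln|(s - 7)| - (1/58) ln(s² + 9) - (7/87) arctan(s/3) + C


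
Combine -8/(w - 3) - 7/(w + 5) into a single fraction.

Common denominator (w - 3)(w + 5). Numerator: -8(w + 5) - 7(w - 3) = (-8w - 40) - (7w - 21) = -15w - 19
Result: (-15w - 19)/[(w - 3)(w + 5)]


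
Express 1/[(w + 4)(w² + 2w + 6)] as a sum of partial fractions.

Cover-up at w = -4: A = 1/((-4)² + 2·(-4) + 6) = 1/14. Then B = -A = -1/14, C = -A·(2 - 4) = 1/7
Result: (1/14)/(w + 4) - ((1/14)w - 1/7)/(w² + 2w + 6)


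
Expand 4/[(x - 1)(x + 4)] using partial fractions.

4/(x - 1)(x + 4) = α/(x - 1) + β/(x + 4). α = 4/(1 + 4) = 4/5, β = 4/(-4 - 1) = -4/5
Result: (4/5)/(x - 1) - (4/5)/(x + 4)


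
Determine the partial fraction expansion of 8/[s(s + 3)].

8/s(s + 3) = A/s + B/(s + 3). A = 8/(0 + 3) = 8/3, B = 8/(-3 - 0) = -8/3
Result: (8/3)/s - (8/3)/(s + 3)


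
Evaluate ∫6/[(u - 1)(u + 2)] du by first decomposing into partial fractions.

Decompose: 6/[(u - 1)(u + 2)] = 2/(u - 1) - 2/(u + 2). Integrate each term: 2 ln|(u - 1)| - 2 ln|(u + 2)| + C


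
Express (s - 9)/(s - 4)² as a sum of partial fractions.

(s - 9) = A(s - 4) + B. At s = 4: B = 1·4 - 9 = -5. Coeff of s: A = 1
Result: 1/(s - 4) - 5/(s - 4)²


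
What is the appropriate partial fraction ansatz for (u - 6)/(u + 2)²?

Repeated linear factor: P/(u + 2) + Q/(u + 2)²


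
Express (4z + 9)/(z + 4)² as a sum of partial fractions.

(4z + 9) = A(z + 4) + B. At z = -4: B = 4·(-4) + 9 = -7. Coeff of z: A = 4
Result: 4/(z + 4) - 7/(z + 4)²


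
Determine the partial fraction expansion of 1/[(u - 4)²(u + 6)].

Cover-up at u=-6: C = 1/(-6 - 4)² = 1/100. Cover-up at u=4: B = 1/(4 + 6) = 1/10. Comparing u² coeff: A = -C = -1/100
Result: (-1/100)/(u - 4) + (1/10)/(u - 4)² + (1/100)/(u + 6)


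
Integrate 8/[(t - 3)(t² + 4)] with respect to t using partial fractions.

Cover-up at t=3: P = 8/(3²+4) = 8/13. Coeff matching: Q = -8/13, R = -24/13. Decomposition: (8/13)/(t - 3) - ((8/13)t + 24/13)/(t² + 4). Integrate: linear → ln, quadratic → (1/2)ln + arctan: (8/13) ln|(t - 3)| - (4/13) ln(t² + 4) - (12/13) arctan(t/2) + C


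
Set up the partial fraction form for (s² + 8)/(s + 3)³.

Repeated linear factor (power 3): A/(s + 3) + B/(s + 3)² + C/(s + 3)³


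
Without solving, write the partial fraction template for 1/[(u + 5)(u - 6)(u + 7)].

Three distinct linear factors: P/(u + 5) + Q/(u - 6) + R/(u + 7)


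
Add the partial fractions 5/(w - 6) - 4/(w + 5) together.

Common denominator (w - 6)(w + 5). Numerator: 5(w + 5) - 4(w - 6) = (5w + 25) - (4w - 24) = w + 49
Result: (w + 49)/[(w - 6)(w + 5)]


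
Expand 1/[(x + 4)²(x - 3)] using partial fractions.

Cover-up at x=3: C = 1/(3 + 4)² = 1/49. Cover-up at x=-4: B = 1/(-4 - 3) = -1/7. Comparing x² coeff: A = -C = -1/49
Result: (-1/49)/(x + 4) - (1/7)/(x + 4)² + (1/49)/(x - 3)


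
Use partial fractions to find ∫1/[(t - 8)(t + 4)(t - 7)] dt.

Cover-up: α = 1/12, β = 1/132, γ = -1/11. Decomposition: (1/12)/(t - 8) + (1/132)/(t + 4) - (1/11)/(t - 7). Integrate each term: (1/12) ln|(t - 8)| + (1/132) ln|(t + 4)| - (1/11) ln|(t - 7)| + C


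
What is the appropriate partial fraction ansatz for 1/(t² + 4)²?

Repeated quadratic factor: (At + B)/(t² + 4) + (Ct + D)/(t² + 4)²


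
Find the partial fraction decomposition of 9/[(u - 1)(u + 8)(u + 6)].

Using cover-up method: A = 1/7, B = 1/2, C = -9/14
Result: (1/7)/(u - 1) + (1/2)/(u + 8) - (9/14)/(u + 6)


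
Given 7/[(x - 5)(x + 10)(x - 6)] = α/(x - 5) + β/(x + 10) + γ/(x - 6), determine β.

Cover-up at x = -10: β = 7/[(-10 - 5)(-10 - 6)] = 7/[(-15)(-16)] = 7/240


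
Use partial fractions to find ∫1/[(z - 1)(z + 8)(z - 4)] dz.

Cover-up: P = -1/27, Q = 1/108, R = 1/36. Decomposition: (-1/27)/(z - 1) + (1/108)/(z + 8) + (1/36)/(z - 4). Integrate each term: (-1/27) ln|(z - 1)| + (1/108) ln|(z + 8)| + (1/36) ln|(z - 4)| + C


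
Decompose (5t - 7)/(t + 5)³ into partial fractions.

(5t - 7) = A(t + 5)² + B(t + 5) + C. At t = -5: C = 5·(-5) - 7 = -32. Coefficients: A = 0, B = 5
Result: 5/(t + 5)² - 32/(t + 5)³


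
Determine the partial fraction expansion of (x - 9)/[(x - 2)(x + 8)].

At x=2: A = (1·2 - 9)/(2 + 8) = -7/10. At x=-8: B = (1·(-8) - 9)/(-8 - 2) = 17/10
Result: (-7/10)/(x - 2) + (17/10)/(x + 8)


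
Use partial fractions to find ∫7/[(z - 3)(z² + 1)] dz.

Cover-up at z=3: P = 7/(3²+1) = 7/10. Coeff matching: Q = -7/10, R = -21/10. Decomposition: (7/10)/(z - 3) - ((7/10)z + 21/10)/(z² + 1). Integrate: linear → ln, quadratic → (1/2)ln + arctan: (7/10) ln|(z - 3)| - (7/20) ln(z² + 1) - (21/10) arctan(z) + C


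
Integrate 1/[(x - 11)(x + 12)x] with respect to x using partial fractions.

Cover-up: A = 1/253, B = 1/276, C = -1/132. Decomposition: (1/253)/(x - 11) + (1/276)/(x + 12) - (1/132)/x. Integrate each term: (1/253) ln|(x - 11)| + (1/276) ln|(x + 12)| - (1/132) ln|x| + C


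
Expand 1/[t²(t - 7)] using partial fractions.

Cover-up at t=7: R = 1/(7 - 0)² = 1/49. Cover-up at t=0: Q = 1/(0 - 7) = -1/7. Comparing t² coeff: P = -R = -1/49
Result: (-1/49)/t - (1/7)/t² + (1/49)/(t - 7)


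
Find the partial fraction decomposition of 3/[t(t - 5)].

3/t(t - 5) = α/t + β/(t - 5). α = 3/(0 - 5) = -3/5, β = 3/(5 - 0) = 3/5
Result: (-3/5)/t + (3/5)/(t - 5)


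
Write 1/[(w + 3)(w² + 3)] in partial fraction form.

Cover-up at w = -3: α = 1/((-3)² + 3) = 1/12. Then β = -α = -1/12, γ = -α·(0 - 3) = 1/4
Result: (1/12)/(w + 3) - ((1/12)w - 1/4)/(w² + 3)


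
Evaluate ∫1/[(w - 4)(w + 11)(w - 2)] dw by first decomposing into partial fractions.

Cover-up: A = 1/30, B = 1/195, C = -1/26. Decomposition: (1/30)/(w - 4) + (1/195)/(w + 11) - (1/26)/(w - 2). Integrate each term: (1/30) ln|(w - 4)| + (1/195) ln|(w + 11)| - (1/26) ln|(w - 2)| + C


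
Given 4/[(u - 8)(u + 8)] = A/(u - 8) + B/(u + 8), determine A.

Cover-up at u = 8: A = 4/(8 + 8) = 4/16 = 1/4


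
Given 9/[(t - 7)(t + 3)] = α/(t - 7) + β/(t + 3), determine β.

Cover-up at t = -3: β = 9/(-3 - 7) = -9/10


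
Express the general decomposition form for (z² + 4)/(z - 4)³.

Repeated linear factor (power 3): P/(z - 4) + Q/(z - 4)² + R/(z - 4)³


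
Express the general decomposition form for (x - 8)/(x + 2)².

Repeated linear factor: P/(x + 2) + Q/(x + 2)²


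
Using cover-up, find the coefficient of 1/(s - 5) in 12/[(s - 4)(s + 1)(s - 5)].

Cover (s - 5), set s=5: 12/[(5 - 4)(5 + 1)] = 2


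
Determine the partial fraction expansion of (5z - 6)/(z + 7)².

(5z - 6) = A(z + 7) + B. At z = -7: B = 5·(-7) - 6 = -41. Coeff of z: A = 5
Result: 5/(z + 7) - 41/(z + 7)²


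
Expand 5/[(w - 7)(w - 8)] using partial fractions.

5/(w - 7)(w - 8) = A/(w - 7) + B/(w - 8). A = 5/(7 - 8) = -5, B = 5/(8 - 7) = 5
Result: -5/(w - 7) + 5/(w - 8)


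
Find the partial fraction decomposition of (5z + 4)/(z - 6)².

(5z + 4) = A(z - 6) + B. At z = 6: B = 5·6 + 4 = 34. Coeff of z: A = 5
Result: 5/(z - 6) + 34/(z - 6)²


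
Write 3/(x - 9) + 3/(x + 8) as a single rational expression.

Common denominator (x - 9)(x + 8). Numerator: 3(x + 8) + 3(x - 9) = (3x + 24) + (3x - 27) = 6x - 3
Result: (6x - 3)/[(x - 9)(x + 8)]


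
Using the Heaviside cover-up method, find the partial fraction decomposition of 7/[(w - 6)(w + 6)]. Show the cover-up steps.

Cover (w - 6): set w=6, get P = 7/(6 + 6) = 7/12. Cover (w + 6): set w=-6, get Q = 7/(-6 - 6) = -7/12.
Result: (7/12)/(w - 6) - (7/12)/(w + 6)


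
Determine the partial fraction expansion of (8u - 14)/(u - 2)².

(8u - 14) = A(u - 2) + B. At u = 2: B = 8·2 - 14 = 2. Coeff of u: A = 8
Result: 8/(u - 2) + 2/(u - 2)²


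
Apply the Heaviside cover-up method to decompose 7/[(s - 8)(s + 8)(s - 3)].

Cover (s - 8), s=8: α = 7/[(8 + 8)(8 - 3)] = 7/80. Cover (s + 8), s=-8: β = 7/[(-8 - 8)(-8 - 3)] = 7/176. Cover (s - 3), s=3: γ = 7/[(3 - 8)(3 + 8)] = -7/55.
Result: (7/80)/(s - 8) + (7/176)/(s + 8) - (7/55)/(s - 3)


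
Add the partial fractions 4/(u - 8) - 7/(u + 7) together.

Common denominator (u - 8)(u + 7). Numerator: 4(u + 7) - 7(u - 8) = (4u + 28) - (7u - 56) = -3u + 84
Result: (-3u + 84)/[(u - 8)(u + 7)]


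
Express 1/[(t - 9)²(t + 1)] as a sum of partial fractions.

Cover-up at t=-1: R = 1/(-1 - 9)² = 1/100. Cover-up at t=9: Q = 1/(9 + 1) = 1/10. Comparing t² coeff: P = -R = -1/100
Result: (-1/100)/(t - 9) + (1/10)/(t - 9)² + (1/100)/(t + 1)


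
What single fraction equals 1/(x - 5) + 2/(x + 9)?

Common denominator (x - 5)(x + 9). Numerator: 1(x + 9) + 2(x - 5) = (x + 9) + (2x - 10) = 3x - 1
Result: (3x - 1)/[(x - 5)(x + 9)]


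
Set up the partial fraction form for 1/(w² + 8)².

Repeated quadratic factor: (αw + β)/(w² + 8) + (γw + δ)/(w² + 8)²


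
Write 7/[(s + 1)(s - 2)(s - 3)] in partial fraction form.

Using cover-up method: A = 7/12, B = -7/3, C = 7/4
Result: (7/12)/(s + 1) - (7/3)/(s - 2) + (7/4)/(s - 3)


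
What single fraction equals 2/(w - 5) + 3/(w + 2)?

Common denominator (w - 5)(w + 2). Numerator: 2(w + 2) + 3(w - 5) = (2w + 4) + (3w - 15) = 5w - 11
Result: (5w - 11)/[(w - 5)(w + 2)]


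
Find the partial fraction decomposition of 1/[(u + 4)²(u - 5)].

Cover-up at u=5: C = 1/(5 + 4)² = 1/81. Cover-up at u=-4: B = 1/(-4 - 5) = -1/9. Comparing u² coeff: A = -C = -1/81
Result: (-1/81)/(u + 4) - (1/9)/(u + 4)² + (1/81)/(u - 5)


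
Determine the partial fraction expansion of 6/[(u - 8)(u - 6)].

6/(u - 8)(u - 6) = P/(u - 8) + Q/(u - 6). P = 6/(8 - 6) = 3, Q = 6/(6 - 8) = -3
Result: 3/(u - 8) - 3/(u - 6)


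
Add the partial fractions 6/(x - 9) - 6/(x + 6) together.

Common denominator (x - 9)(x + 6). Numerator: 6(x + 6) - 6(x - 9) = (6x + 36) - (6x - 54) = 90
Result: (90)/[(x - 9)(x + 6)]


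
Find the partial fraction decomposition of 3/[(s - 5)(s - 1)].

3/(s - 5)(s - 1) = P/(s - 5) + Q/(s - 1). P = 3/(5 - 1) = 3/4, Q = 3/(1 - 5) = -3/4
Result: (3/4)/(s - 5) - (3/4)/(s - 1)


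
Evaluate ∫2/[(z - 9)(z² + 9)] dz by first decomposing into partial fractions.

Cover-up at z=9: A = 2/(9²+9) = 1/45. Coeff matching: B = -1/45, C = -1/5. Decomposition: (1/45)/(z - 9) - ((1/45)z + 1/5)/(z² + 9). Integrate: linear → ln, quadratic → (1/2)ln + arctan: (1/45) ln|(z - 9)| - (1/90) ln(z² + 9) - (1/15) arctan(z/3) + C


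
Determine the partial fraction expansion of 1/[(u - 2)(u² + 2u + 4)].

Cover-up at u = 2: A = 1/(2² + 2·2 + 4) = 1/12. Then B = -A = -1/12, C = -A·(2 + 2) = -1/3
Result: (1/12)/(u - 2) - ((1/12)u + 1/3)/(u² + 2u + 4)


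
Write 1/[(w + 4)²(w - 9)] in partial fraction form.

Cover-up at w=9: C = 1/(9 + 4)² = 1/169. Cover-up at w=-4: B = 1/(-4 - 9) = -1/13. Comparing w² coeff: A = -C = -1/169
Result: (-1/169)/(w + 4) - (1/13)/(w + 4)² + (1/169)/(w - 9)


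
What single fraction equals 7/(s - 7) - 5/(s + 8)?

Common denominator (s - 7)(s + 8). Numerator: 7(s + 8) - 5(s - 7) = (7s + 56) - (5s - 35) = 2s + 91
Result: (2s + 91)/[(s - 7)(s + 8)]


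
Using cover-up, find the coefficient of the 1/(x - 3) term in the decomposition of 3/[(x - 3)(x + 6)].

Cover (x - 3), set x=3: 3/((x + 6) at x=3) = 3/(9) = 1/3


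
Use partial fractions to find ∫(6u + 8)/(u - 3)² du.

Decompose: A = 6, B = 6·3 + 8 = 26, so (6u + 8)/(u - 3)² = 6/(u - 3) + 26/(u - 3)². Integrate: ∫ A/(u - 3) du = 6 ln|(u - 3)|; ∫ B/(u - 3)² du = -26/(u - 3). Sum: 6 ln|(u - 3)| - 26/(u - 3) + C


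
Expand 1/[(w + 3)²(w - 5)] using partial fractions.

Cover-up at w=5: γ = 1/(5 + 3)² = 1/64. Cover-up at w=-3: β = 1/(-3 - 5) = -1/8. Comparing w² coeff: α = -γ = -1/64
Result: (-1/64)/(w + 3) - (1/8)/(w + 3)² + (1/64)/(w - 5)


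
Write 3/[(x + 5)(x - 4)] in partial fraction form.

3/(x + 5)(x - 4) = P/(x + 5) + Q/(x - 4). P = 3/(-5 - 4) = -1/3, Q = 3/(4 + 5) = 1/3
Result: (-1/3)/(x + 5) + (1/3)/(x - 4)


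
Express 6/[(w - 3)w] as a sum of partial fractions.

6/(w - 3)w = A/(w - 3) + B/w. A = 6/(3 - 0) = 2, B = 6/(0 - 3) = -2
Result: 2/(w - 3) - 2/w


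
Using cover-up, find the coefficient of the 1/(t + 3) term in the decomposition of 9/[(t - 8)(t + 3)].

Cover (t + 3), set t=-3: 9/((t - 8) at t=-3) = 9/(-11) = -9/11


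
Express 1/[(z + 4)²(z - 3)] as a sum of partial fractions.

Cover-up at z=3: C = 1/(3 + 4)² = 1/49. Cover-up at z=-4: B = 1/(-4 - 3) = -1/7. Comparing z² coeff: A = -C = -1/49
Result: (-1/49)/(z + 4) - (1/7)/(z + 4)² + (1/49)/(z - 3)


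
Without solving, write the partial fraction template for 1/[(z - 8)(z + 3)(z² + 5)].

Two linear + quadratic: α/(z - 8) + β/(z + 3) + (γz + δ)/(z² + 5)


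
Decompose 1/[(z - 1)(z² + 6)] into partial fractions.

Cover-up at z = 1: α = 1/(1² + 6) = 1/7. Then β = -α = -1/7, γ = -α·(0 + 1) = -1/7
Result: (1/7)/(z - 1) - ((1/7)z + 1/7)/(z² + 6)


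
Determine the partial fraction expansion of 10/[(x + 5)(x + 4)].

10/(x + 5)(x + 4) = A/(x + 5) + B/(x + 4). A = 10/(-5 + 4) = -10, B = 10/(-4 + 5) = 10
Result: -10/(x + 5) + 10/(x + 4)


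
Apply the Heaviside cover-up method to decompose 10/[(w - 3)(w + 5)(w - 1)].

Cover (w - 3), w=3: A = 10/[(3 + 5)(3 - 1)] = 5/8. Cover (w + 5), w=-5: B = 10/[(-5 - 3)(-5 - 1)] = 5/24. Cover (w - 1), w=1: C = 10/[(1 - 3)(1 + 5)] = -5/6.
Result: (5/8)/(w - 3) + (5/24)/(w + 5) - (5/6)/(w - 1)


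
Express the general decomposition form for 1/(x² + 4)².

Repeated quadratic factor: (Ax + B)/(x² + 4) + (Cx + D)/(x² + 4)²


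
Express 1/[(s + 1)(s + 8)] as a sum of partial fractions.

1/(s + 1)(s + 8) = P/(s + 1) + Q/(s + 8). P = 1/(-1 + 8) = 1/7, Q = 1/(-8 + 1) = -1/7
Result: (1/7)/(s + 1) - (1/7)/(s + 8)


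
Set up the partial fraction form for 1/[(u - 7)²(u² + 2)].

Repeated linear + quadratic: A/(u - 7) + B/(u - 7)² + (Cu + D)/(u² + 2)


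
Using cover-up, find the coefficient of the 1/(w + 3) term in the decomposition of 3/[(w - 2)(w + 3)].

Cover (w + 3), set w=-3: 3/((w - 2) at w=-3) = 3/(-5) = -3/5


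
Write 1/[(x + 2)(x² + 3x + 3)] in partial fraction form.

Cover-up at x = -2: A = 1/((-2)² + 3·(-2) + 3) = 1. Then B = -A = -1, C = -A·(3 - 2) = -1
Result: 1/(x + 2) - (x + 1)/(x² + 3x + 3)


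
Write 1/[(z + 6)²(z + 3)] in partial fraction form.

Cover-up at z=-3: R = 1/(-3 + 6)² = 1/9. Cover-up at z=-6: Q = 1/(-6 + 3) = -1/3. Comparing z² coeff: P = -R = -1/9
Result: (-1/9)/(z + 6) - (1/3)/(z + 6)² + (1/9)/(z + 3)


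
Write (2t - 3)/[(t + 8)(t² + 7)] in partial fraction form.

At t=-8: A = (2·(-8) - 3)/((-8)² + 7) = -19/71. B = -A = 19/71, C = 2 - (-8)·A = -10/71
Result: (-19/71)/(t + 8) + ((19/71)t - 10/71)/(t² + 7)


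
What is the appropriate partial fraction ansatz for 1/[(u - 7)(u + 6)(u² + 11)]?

Two linear + quadratic: α/(u - 7) + β/(u + 6) + (γu + δ)/(u² + 11)


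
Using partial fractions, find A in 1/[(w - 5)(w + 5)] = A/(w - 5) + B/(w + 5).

Cover-up at w = 5: A = 1/(5 + 5) = 1/10


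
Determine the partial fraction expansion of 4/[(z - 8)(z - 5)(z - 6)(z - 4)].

Using Heaviside cover-up: (1/6)/(z - 8) + (4/3)/(z - 5) - 1/(z - 6) - (1/2)/(z - 4)


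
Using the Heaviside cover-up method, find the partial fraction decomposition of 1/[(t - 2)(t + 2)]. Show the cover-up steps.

Cover (t - 2): set t=2, get A = 1/(2 + 2) = 1/4. Cover (t + 2): set t=-2, get B = 1/(-2 - 2) = -1/4.
Result: (1/4)/(t - 2) - (1/4)/(t + 2)


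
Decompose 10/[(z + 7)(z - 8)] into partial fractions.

10/(z + 7)(z - 8) = P/(z + 7) + Q/(z - 8). P = 10/(-7 - 8) = -2/3, Q = 10/(8 + 7) = 2/3
Result: (-2/3)/(z + 7) + (2/3)/(z - 8)


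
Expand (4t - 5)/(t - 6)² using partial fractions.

(4t - 5) = α(t - 6) + β. At t = 6: β = 4·6 - 5 = 19. Coeff of t: α = 4
Result: 4/(t - 6) + 19/(t - 6)²


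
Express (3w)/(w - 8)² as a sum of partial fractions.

(3w) = A(w - 8) + B. At w = 8: B = 3·8 + 0 = 24. Coeff of w: A = 3
Result: 3/(w - 8) + 24/(w - 8)²


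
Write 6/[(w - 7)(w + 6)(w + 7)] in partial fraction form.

Using cover-up method: A = 3/91, B = -6/13, C = 3/7
Result: (3/91)/(w - 7) - (6/13)/(w + 6) + (3/7)/(w + 7)


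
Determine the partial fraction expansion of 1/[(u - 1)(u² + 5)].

Cover-up at u = 1: P = 1/(1² + 5) = 1/6. Then Q = -P = -1/6, R = -P·(0 + 1) = -1/6
Result: (1/6)/(u - 1) - ((1/6)u + 1/6)/(u² + 5)


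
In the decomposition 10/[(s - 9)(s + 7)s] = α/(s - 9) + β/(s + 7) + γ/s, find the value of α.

Cover-up at s = 9: α = 10/[(9 + 7)(9 - 0)] = 10/[(16)(9)] = 10/144 = 5/72


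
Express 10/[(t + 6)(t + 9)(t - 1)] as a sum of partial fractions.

Using cover-up method: P = -10/21, Q = 1/3, R = 1/7
Result: (-10/21)/(t + 6) + (1/3)/(t + 9) + (1/7)/(t - 1)


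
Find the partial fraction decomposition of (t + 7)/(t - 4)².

(t + 7) = α(t - 4) + β. At t = 4: β = 1·4 + 7 = 11. Coeff of t: α = 1
Result: 1/(t - 4) + 11/(t - 4)²


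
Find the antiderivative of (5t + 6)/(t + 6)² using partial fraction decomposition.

Decompose: α = 5, β = 5·(-6) + 6 = -24, so (5t + 6)/(t + 6)² = 5/(t + 6) - 24/(t + 6)². Integrate: ∫ α/(t + 6) dt = 5 ln|(t + 6)|; ∫ β/(t + 6)² dt = 24/(t + 6). Sum: 5 ln|(t + 6)| + 24/(t + 6) + C


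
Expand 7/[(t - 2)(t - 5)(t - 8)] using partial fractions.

Using cover-up method: P = 7/18, Q = -7/9, R = 7/18
Result: (7/18)/(t - 2) - (7/9)/(t - 5) + (7/18)/(t - 8)


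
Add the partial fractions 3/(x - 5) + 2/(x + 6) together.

Common denominator (x - 5)(x + 6). Numerator: 3(x + 6) + 2(x - 5) = (3x + 18) + (2x - 10) = 5x + 8
Result: (5x + 8)/[(x - 5)(x + 6)]


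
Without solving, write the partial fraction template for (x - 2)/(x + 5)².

Repeated linear factor: P/(x + 5) + Q/(x + 5)²


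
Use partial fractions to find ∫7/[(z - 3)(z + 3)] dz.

Decompose: 7/[(z - 3)(z + 3)] = (7/6)/(z - 3) - (7/6)/(z + 3). Integrate each term: (7/6) ln|(z - 3)| - (7/6) ln|(z + 3)| + C


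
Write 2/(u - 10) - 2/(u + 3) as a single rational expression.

Common denominator (u - 10)(u + 3). Numerator: 2(u + 3) - 2(u - 10) = (2u + 6) - (2u - 20) = 26
Result: (26)/[(u - 10)(u + 3)]


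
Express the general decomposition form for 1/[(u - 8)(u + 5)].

Distinct linear factors: α/(u - 8) + β/(u + 5)


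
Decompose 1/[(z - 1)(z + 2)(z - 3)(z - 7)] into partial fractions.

Using Heaviside cover-up: (1/36)/(z - 1) - (1/135)/(z + 2) - (1/40)/(z - 3) + (1/216)/(z - 7)


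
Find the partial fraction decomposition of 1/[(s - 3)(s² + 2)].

Cover-up at s = 3: P = 1/(3² + 2) = 1/11. Then Q = -P = -1/11, R = -P·(0 + 3) = -3/11
Result: (1/11)/(s - 3) - ((1/11)s + 3/11)/(s² + 2)


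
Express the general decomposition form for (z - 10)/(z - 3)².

Repeated linear factor: P/(z - 3) + Q/(z - 3)²


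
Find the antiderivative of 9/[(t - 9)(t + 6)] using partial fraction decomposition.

Decompose: 9/[(t - 9)(t + 6)] = (3/5)/(t - 9) - (3/5)/(t + 6). Integrate each term: (3/5) ln|(t - 9)| - (3/5) ln|(t + 6)| + C


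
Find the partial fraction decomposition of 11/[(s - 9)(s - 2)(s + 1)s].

Using Heaviside cover-up: (11/630)/(s - 9) - (11/42)/(s - 2) - (11/30)/(s + 1) + (11/18)/s


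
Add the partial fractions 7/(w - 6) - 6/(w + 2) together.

Common denominator (w - 6)(w + 2). Numerator: 7(w + 2) - 6(w - 6) = (7w + 14) - (6w - 36) = w + 50
Result: (w + 50)/[(w - 6)(w + 2)]


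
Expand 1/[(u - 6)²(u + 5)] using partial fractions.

Cover-up at u=-5: γ = 1/(-5 - 6)² = 1/121. Cover-up at u=6: β = 1/(6 + 5) = 1/11. Comparing u² coeff: α = -γ = -1/121
Result: (-1/121)/(u - 6) + (1/11)/(u - 6)² + (1/121)/(u + 5)


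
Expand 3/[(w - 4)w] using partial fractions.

3/(w - 4)w = P/(w - 4) + Q/w. P = 3/(4 - 0) = 3/4, Q = 3/(0 - 4) = -3/4
Result: (3/4)/(w - 4) - (3/4)/w


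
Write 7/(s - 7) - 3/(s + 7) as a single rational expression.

Common denominator (s - 7)(s + 7). Numerator: 7(s + 7) - 3(s - 7) = (7s + 49) - (3s - 21) = 4s + 70
Result: (4s + 70)/[(s - 7)(s + 7)]


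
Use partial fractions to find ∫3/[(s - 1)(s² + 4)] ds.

Cover-up at s=1: P = 3/(1²+4) = 3/5. Coeff matching: Q = -3/5, R = -3/5. Decomposition: (3/5)/(s - 1) - ((3/5)s + 3/5)/(s² + 4). Integrate: linear → ln, quadratic → (1/2)ln + arctan: (3/5) ln|(s - 1)| - (3/10) ln(s² + 4) - (3/10) arctan(s/2) + C


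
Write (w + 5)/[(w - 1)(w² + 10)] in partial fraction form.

At w=1: α = (1·1 + 5)/(1² + 10) = 6/11. β = -α = -6/11, γ = 1 - 1·α = 5/11
Result: (6/11)/(w - 1) - ((6/11)w - 5/11)/(w² + 10)


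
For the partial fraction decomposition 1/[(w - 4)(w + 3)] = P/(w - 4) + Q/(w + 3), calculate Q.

Cover-up at w = -3: Q = 1/(-3 - 4) = -1/7


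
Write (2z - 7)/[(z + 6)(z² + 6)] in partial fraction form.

At z=-6: α = (2·(-6) - 7)/((-6)² + 6) = -19/42. β = -α = 19/42, γ = 2 - (-6)·α = -5/7
Result: (-19/42)/(z + 6) + ((19/42)z - 5/7)/(z² + 6)


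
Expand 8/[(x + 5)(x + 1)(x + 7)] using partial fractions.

Using cover-up method: P = -1, Q = 1/3, R = 2/3
Result: -1/(x + 5) + (1/3)/(x + 1) + (2/3)/(x + 7)


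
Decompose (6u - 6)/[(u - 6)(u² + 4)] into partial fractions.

At u=6: P = (6·6 - 6)/(6² + 4) = 3/4. Q = -P = -3/4, R = 6 - 6·P = 3/2
Result: (3/4)/(u - 6) - ((3/4)u - 3/2)/(u² + 4)


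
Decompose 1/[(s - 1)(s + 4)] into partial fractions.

1/(s - 1)(s + 4) = A/(s - 1) + B/(s + 4). A = 1/(1 + 4) = 1/5, B = 1/(-4 - 1) = -1/5
Result: (1/5)/(s - 1) - (1/5)/(s + 4)


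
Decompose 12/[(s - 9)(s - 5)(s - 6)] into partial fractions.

Using cover-up method: α = 1, β = 3, γ = -4
Result: 1/(s - 9) + 3/(s - 5) - 4/(s - 6)


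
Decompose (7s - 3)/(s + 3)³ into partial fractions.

(7s - 3) = A(s + 3)² + B(s + 3) + C. At s = -3: C = 7·(-3) - 3 = -24. Coefficients: A = 0, B = 7
Result: 7/(s + 3)² - 24/(s + 3)³


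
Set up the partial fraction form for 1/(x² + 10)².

Repeated quadratic factor: (αx + β)/(x² + 10) + (γx + δ)/(x² + 10)²


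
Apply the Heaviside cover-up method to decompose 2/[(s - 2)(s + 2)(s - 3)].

Cover (s - 2), s=2: A = 2/[(2 + 2)(2 - 3)] = -1/2. Cover (s + 2), s=-2: B = 2/[(-2 - 2)(-2 - 3)] = 1/10. Cover (s - 3), s=3: C = 2/[(3 - 2)(3 + 2)] = 2/5.
Result: (-1/2)/(s - 2) + (1/10)/(s + 2) + (2/5)/(s - 3)


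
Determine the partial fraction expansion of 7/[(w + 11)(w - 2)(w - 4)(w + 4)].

Using Heaviside cover-up: (-1/195)/(w + 11) - (7/156)/(w - 2) + (7/240)/(w - 4) + (1/48)/(w + 4)


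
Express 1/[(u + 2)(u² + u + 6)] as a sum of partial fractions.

Cover-up at u = -2: α = 1/((-2)² + 1·(-2) + 6) = 1/8. Then β = -α = -1/8, γ = -α·(1 - 2) = 1/8
Result: (1/8)/(u + 2) - ((1/8)u - 1/8)/(u² + u + 6)


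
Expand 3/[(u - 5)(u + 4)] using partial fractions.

3/(u - 5)(u + 4) = α/(u - 5) + β/(u + 4). α = 3/(5 + 4) = 1/3, β = 3/(-4 - 5) = -1/3
Result: (1/3)/(u - 5) - (1/3)/(u + 4)


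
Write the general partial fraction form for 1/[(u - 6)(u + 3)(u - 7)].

Three distinct linear factors: A/(u - 6) + B/(u + 3) + C/(u - 7)


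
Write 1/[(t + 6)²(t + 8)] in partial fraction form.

Cover-up at t=-8: C = 1/(-8 + 6)² = 1/4. Cover-up at t=-6: B = 1/(-6 + 8) = 1/2. Comparing t² coeff: A = -C = -1/4
Result: (-1/4)/(t + 6) + (1/2)/(t + 6)² + (1/4)/(t + 8)


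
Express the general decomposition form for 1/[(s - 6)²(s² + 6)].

Repeated linear + quadratic: P/(s - 6) + Q/(s - 6)² + (Rs + S)/(s² + 6)


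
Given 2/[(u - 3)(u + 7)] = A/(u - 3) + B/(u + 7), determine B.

Cover-up at u = -7: B = 2/(-7 - 3) = -2/10 = -1/5


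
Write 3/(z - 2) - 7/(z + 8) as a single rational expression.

Common denominator (z - 2)(z + 8). Numerator: 3(z + 8) - 7(z - 2) = (3z + 24) - (7z - 14) = -4z + 38
Result: (-4z + 38)/[(z - 2)(z + 8)]


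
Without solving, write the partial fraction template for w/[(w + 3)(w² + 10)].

Linear + irreducible quadratic: A/(w + 3) + (Bw + C)/(w² + 10)


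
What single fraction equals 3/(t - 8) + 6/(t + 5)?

Common denominator (t - 8)(t + 5). Numerator: 3(t + 5) + 6(t - 8) = (3t + 15) + (6t - 48) = 9t - 33
Result: (9t - 33)/[(t - 8)(t + 5)]


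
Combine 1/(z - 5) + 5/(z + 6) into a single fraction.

Common denominator (z - 5)(z + 6). Numerator: 1(z + 6) + 5(z - 5) = (z + 6) + (5z - 25) = 6z - 19
Result: (6z - 19)/[(z - 5)(z + 6)]


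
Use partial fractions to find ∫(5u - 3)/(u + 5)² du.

Decompose: α = 5, β = 5·(-5) - 3 = -28, so (5u - 3)/(u + 5)² = 5/(u + 5) - 28/(u + 5)². Integrate: ∫ α/(u + 5) du = 5 ln|(u + 5)|; ∫ β/(u + 5)² du = 28/(u + 5). Sum: 5 ln|(u + 5)| + 28/(u + 5) + C


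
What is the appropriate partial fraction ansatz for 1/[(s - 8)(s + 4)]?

Distinct linear factors: α/(s - 8) + β/(s + 4)


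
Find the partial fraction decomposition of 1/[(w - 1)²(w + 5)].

Cover-up at w=-5: γ = 1/(-5 - 1)² = 1/36. Cover-up at w=1: β = 1/(1 + 5) = 1/6. Comparing w² coeff: α = -γ = -1/36
Result: (-1/36)/(w - 1) + (1/6)/(w - 1)² + (1/36)/(w + 5)


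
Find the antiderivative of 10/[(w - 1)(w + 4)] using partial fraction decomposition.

Decompose: 10/[(w - 1)(w + 4)] = 2/(w - 1) - 2/(w + 4). Integrate each term: 2 ln|(w - 1)| - 2 ln|(w + 4)| + C


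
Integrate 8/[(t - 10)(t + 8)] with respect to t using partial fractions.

Decompose: 8/[(t - 10)(t + 8)] = (4/9)/(t - 10) - (4/9)/(t + 8). Integrate each term: (4/9) ln|(t - 10)| - (4/9) ln|(t + 8)| + C


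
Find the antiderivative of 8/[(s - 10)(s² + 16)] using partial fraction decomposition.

Cover-up at s=10: A = 8/(10²+16) = 2/29. Coeff matching: B = -2/29, C = -20/29. Decomposition: (2/29)/(s - 10) - ((2/29)s + 20/29)/(s² + 16). Integrate: linear → ln, quadratic → (1/2)ln + arctan: (2/29) ln|(s - 10)| - (1/29) ln(s² + 16) - (5/29) arctan(s/4) + C


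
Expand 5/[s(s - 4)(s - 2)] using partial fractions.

Using cover-up method: P = 5/8, Q = 5/8, R = -5/4
Result: (5/8)/s + (5/8)/(s - 4) - (5/4)/(s - 2)


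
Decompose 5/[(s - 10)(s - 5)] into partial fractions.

5/(s - 10)(s - 5) = A/(s - 10) + B/(s - 5). A = 5/(10 - 5) = 1, B = 5/(5 - 10) = -1
Result: 1/(s - 10) - 1/(s - 5)


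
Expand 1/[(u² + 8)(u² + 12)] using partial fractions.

Coefficient matching gives α = γ = 0, β = 1/(12-8) = 1/4, δ = -β = -1/4
Result: (1/4)/(u² + 8) - (1/4)/(u² + 12)


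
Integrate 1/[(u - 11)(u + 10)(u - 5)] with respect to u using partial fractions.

Cover-up: A = 1/126, B = 1/315, C = -1/90. Decomposition: (1/126)/(u - 11) + (1/315)/(u + 10) - (1/90)/(u - 5). Integrate each term: (1/126) ln|(u - 11)| + (1/315) ln|(u + 10)| - (1/90) ln|(u - 5)| + C


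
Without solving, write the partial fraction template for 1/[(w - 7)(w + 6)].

Distinct linear factors: P/(w - 7) + Q/(w + 6)


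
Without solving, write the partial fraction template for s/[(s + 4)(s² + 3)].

Linear + irreducible quadratic: α/(s + 4) + (βs + γ)/(s² + 3)


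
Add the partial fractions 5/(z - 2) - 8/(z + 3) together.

Common denominator (z - 2)(z + 3). Numerator: 5(z + 3) - 8(z - 2) = (5z + 15) - (8z - 16) = -3z + 31
Result: (-3z + 31)/[(z - 2)(z + 3)]


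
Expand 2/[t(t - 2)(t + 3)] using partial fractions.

Using cover-up method: α = -1/3, β = 1/5, γ = 2/15
Result: (-1/3)/t + (1/5)/(t - 2) + (2/15)/(t + 3)


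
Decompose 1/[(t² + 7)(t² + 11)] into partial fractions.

Coefficient matching gives α = γ = 0, β = 1/(11-7) = 1/4, δ = -β = -1/4
Result: (1/4)/(t² + 7) - (1/4)/(t² + 11)


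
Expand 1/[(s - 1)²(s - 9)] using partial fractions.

Cover-up at s=9: R = 1/(9 - 1)² = 1/64. Cover-up at s=1: Q = 1/(1 - 9) = -1/8. Comparing s² coeff: P = -R = -1/64
Result: (-1/64)/(s - 1) - (1/8)/(s - 1)² + (1/64)/(s - 9)


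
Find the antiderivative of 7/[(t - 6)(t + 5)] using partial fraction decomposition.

Decompose: 7/[(t - 6)(t + 5)] = (7/11)/(t - 6) - (7/11)/(t + 5). Integrate each term: (7/11) ln|(t - 6)| - (7/11) ln|(t + 5)| + C


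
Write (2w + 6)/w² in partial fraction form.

(2w + 6) = Pw + Q. At w = 0: Q = 2·0 + 6 = 6. Coeff of w: P = 2
Result: 2/w + 6/w²


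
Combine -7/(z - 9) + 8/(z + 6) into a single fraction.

Common denominator (z - 9)(z + 6). Numerator: -7(z + 6) + 8(z - 9) = (-7z - 42) + (8z - 72) = z - 114
Result: (z - 114)/[(z - 9)(z + 6)]


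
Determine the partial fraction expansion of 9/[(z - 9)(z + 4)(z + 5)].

Using cover-up method: A = 9/182, B = -9/13, C = 9/14
Result: (9/182)/(z - 9) - (9/13)/(z + 4) + (9/14)/(z + 5)


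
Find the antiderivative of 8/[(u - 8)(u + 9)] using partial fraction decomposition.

Decompose: 8/[(u - 8)(u + 9)] = (8/17)/(u - 8) - (8/17)/(u + 9). Integrate each term: (8/17) ln|(u - 8)| - (8/17) ln|(u + 9)| + C


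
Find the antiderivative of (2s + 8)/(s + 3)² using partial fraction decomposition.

Decompose: α = 2, β = 2·(-3) + 8 = 2, so (2s + 8)/(s + 3)² = 2/(s + 3) + 2/(s + 3)². Integrate: ∫ α/(s + 3) ds = 2 ln|(s + 3)|; ∫ β/(s + 3)² ds = -2/(s + 3). Sum: 2 ln|(s + 3)| - 2/(s + 3) + C


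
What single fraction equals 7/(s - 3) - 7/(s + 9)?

Common denominator (s - 3)(s + 9). Numerator: 7(s + 9) - 7(s - 3) = (7s + 63) - (7s - 21) = 84
Result: (84)/[(s - 3)(s + 9)]


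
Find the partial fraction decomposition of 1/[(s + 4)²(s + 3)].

Cover-up at s=-3: γ = 1/(-3 + 4)² = 1. Cover-up at s=-4: β = 1/(-4 + 3) = -1. Comparing s² coeff: α = -γ = -1
Result: -1/(s + 4) - 1/(s + 4)² + 1/(s + 3)


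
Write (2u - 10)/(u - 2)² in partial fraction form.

(2u - 10) = P(u - 2) + Q. At u = 2: Q = 2·2 - 10 = -6. Coeff of u: P = 2
Result: 2/(u - 2) - 6/(u - 2)²


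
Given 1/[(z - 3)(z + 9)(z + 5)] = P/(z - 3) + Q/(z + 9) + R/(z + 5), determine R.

Cover-up at z = -5: R = 1/[(-5 - 3)(-5 + 9)] = 1/[(-8)(4)] = -1/32


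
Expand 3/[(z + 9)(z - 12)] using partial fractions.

3/(z + 9)(z - 12) = P/(z + 9) + Q/(z - 12). P = 3/(-9 - 12) = -1/7, Q = 3/(12 + 9) = 1/7
Result: (-1/7)/(z + 9) + (1/7)/(z - 12)


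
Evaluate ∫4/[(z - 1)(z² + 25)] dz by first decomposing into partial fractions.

Cover-up at z=1: P = 4/(1²+25) = 2/13. Coeff matching: Q = -2/13, R = -2/13. Decomposition: (2/13)/(z - 1) - ((2/13)z + 2/13)/(z² + 25). Integrate: linear → ln, quadratic → (1/2)ln + arctan: (2/13) ln|(z - 1)| - (1/13) ln(z² + 25) - (2/65) arctan(z/5) + C


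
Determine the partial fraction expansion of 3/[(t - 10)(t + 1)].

3/(t - 10)(t + 1) = A/(t - 10) + B/(t + 1). A = 3/(10 + 1) = 3/11, B = 3/(-1 - 10) = -3/11
Result: (3/11)/(t - 10) - (3/11)/(t + 1)


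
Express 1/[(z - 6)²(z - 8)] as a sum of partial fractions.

Cover-up at z=8: γ = 1/(8 - 6)² = 1/4. Cover-up at z=6: β = 1/(6 - 8) = -1/2. Comparing z² coeff: α = -γ = -1/4
Result: (-1/4)/(z - 6) - (1/2)/(z - 6)² + (1/4)/(z - 8)


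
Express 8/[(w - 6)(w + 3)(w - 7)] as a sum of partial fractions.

Using cover-up method: α = -8/9, β = 4/45, γ = 4/5
Result: (-8/9)/(w - 6) + (4/45)/(w + 3) + (4/5)/(w - 7)


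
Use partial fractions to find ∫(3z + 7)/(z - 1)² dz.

Decompose: A = 3, B = 3·1 + 7 = 10, so (3z + 7)/(z - 1)² = 3/(z - 1) + 10/(z - 1)². Integrate: ∫ A/(z - 1) dz = 3 ln|(z - 1)|; ∫ B/(z - 1)² dz = -10/(z - 1). Sum: 3 ln|(z - 1)| - 10/(z - 1) + C


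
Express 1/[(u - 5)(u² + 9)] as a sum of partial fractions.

Cover-up at u = 5: P = 1/(5² + 9) = 1/34. Then Q = -P = -1/34, R = -P·(0 + 5) = -5/34
Result: (1/34)/(u - 5) - ((1/34)u + 5/34)/(u² + 9)


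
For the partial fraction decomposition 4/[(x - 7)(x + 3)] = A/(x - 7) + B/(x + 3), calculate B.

Cover-up at x = -3: B = 4/(-3 - 7) = -4/10 = -2/5


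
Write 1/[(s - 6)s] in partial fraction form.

1/(s - 6)s = α/(s - 6) + β/s. α = 1/(6 - 0) = 1/6, β = 1/(0 - 6) = -1/6
Result: (1/6)/(s - 6) - (1/6)/s


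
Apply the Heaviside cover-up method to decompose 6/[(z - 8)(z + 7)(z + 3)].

Cover (z - 8), z=8: A = 6/[(8 + 7)(8 + 3)] = 2/55. Cover (z + 7), z=-7: B = 6/[(-7 - 8)(-7 + 3)] = 1/10. Cover (z + 3), z=-3: C = 6/[(-3 - 8)(-3 + 7)] = -3/22.
Result: (2/55)/(z - 8) + (1/10)/(z + 7) - (3/22)/(z + 3)


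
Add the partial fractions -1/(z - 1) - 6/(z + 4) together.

Common denominator (z - 1)(z + 4). Numerator: -1(z + 4) - 6(z - 1) = (-z - 4) - (6z - 6) = -7z + 2
Result: (-7z + 2)/[(z - 1)(z + 4)]


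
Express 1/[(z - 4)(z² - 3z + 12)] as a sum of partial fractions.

Cover-up at z = 4: α = 1/(4² - 3·4 + 12) = 1/16. Then β = -α = -1/16, γ = -α·(-3 + 4) = -1/16
Result: (1/16)/(z - 4) - ((1/16)z + 1/16)/(z² - 3z + 12)


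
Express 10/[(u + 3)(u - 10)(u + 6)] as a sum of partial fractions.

Using cover-up method: A = -10/39, B = 5/104, C = 5/24
Result: (-10/39)/(u + 3) + (5/104)/(u - 10) + (5/24)/(u + 6)


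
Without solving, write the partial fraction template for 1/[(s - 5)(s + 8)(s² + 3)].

Two linear + quadratic: α/(s - 5) + β/(s + 8) + (γs + δ)/(s² + 3)


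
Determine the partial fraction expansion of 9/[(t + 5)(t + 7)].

9/(t + 5)(t + 7) = P/(t + 5) + Q/(t + 7). P = 9/(-5 + 7) = 9/2, Q = 9/(-7 + 5) = -9/2
Result: (9/2)/(t + 5) - (9/2)/(t + 7)


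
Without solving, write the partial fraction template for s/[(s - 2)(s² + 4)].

Linear + irreducible quadratic: A/(s - 2) + (Bs + C)/(s² + 4)


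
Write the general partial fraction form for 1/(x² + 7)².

Repeated quadratic factor: (αx + β)/(x² + 7) + (γx + δ)/(x² + 7)²


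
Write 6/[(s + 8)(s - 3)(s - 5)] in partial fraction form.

Using cover-up method: α = 6/143, β = -3/11, γ = 3/13
Result: (6/143)/(s + 8) - (3/11)/(s - 3) + (3/13)/(s - 5)


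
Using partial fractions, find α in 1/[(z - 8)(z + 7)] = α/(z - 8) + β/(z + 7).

Cover-up at z = 8: α = 1/(8 + 7) = 1/15


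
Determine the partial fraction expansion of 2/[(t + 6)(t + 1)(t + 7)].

Using cover-up method: P = -2/5, Q = 1/15, R = 1/3
Result: (-2/5)/(t + 6) + (1/15)/(t + 1) + (1/3)/(t + 7)


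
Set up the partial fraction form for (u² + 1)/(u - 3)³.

Repeated linear factor (power 3): A/(u - 3) + B/(u - 3)² + C/(u - 3)³


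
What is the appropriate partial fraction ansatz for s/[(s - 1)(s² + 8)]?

Linear + irreducible quadratic: α/(s - 1) + (βs + γ)/(s² + 8)


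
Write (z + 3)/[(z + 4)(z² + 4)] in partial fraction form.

At z=-4: P = (1·(-4) + 3)/((-4)² + 4) = -1/20. Q = -P = 1/20, R = 1 - (-4)·P = 4/5
Result: (-1/20)/(z + 4) + ((1/20)z + 4/5)/(z² + 4)


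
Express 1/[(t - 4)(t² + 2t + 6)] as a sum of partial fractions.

Cover-up at t = 4: α = 1/(4² + 2·4 + 6) = 1/30. Then β = -α = -1/30, γ = -α·(2 + 4) = -1/5
Result: (1/30)/(t - 4) - ((1/30)t + 1/5)/(t² + 2t + 6)


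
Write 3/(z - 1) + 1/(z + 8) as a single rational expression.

Common denominator (z - 1)(z + 8). Numerator: 3(z + 8) + 1(z - 1) = (3z + 24) + (z - 1) = 4z + 23
Result: (4z + 23)/[(z - 1)(z + 8)]


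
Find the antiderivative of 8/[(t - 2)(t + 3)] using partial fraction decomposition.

Decompose: 8/[(t - 2)(t + 3)] = (8/5)/(t - 2) - (8/5)/(t + 3). Integrate each term: (8/5) ln|(t - 2)| - (8/5) ln|(t + 3)| + C


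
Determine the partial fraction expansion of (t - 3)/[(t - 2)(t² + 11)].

At t=2: A = (1·2 - 3)/(2² + 11) = -1/15. B = -A = 1/15, C = 1 - 2·A = 17/15
Result: (-1/15)/(t - 2) + ((1/15)t + 17/15)/(t² + 11)


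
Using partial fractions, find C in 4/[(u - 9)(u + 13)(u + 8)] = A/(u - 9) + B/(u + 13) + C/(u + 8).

Cover-up at u = -8: C = 4/[(-8 - 9)(-8 + 13)] = 4/[(-17)(5)] = -4/85


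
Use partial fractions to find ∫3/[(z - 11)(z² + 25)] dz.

Cover-up at z=11: α = 3/(11²+25) = 3/146. Coeff matching: β = -3/146, γ = -33/146. Decomposition: (3/146)/(z - 11) - ((3/146)z + 33/146)/(z² + 25). Integrate: linear → ln, quadratic → (1/2)ln + arctan: (3/146) ln|(z - 11)| - (3/292) ln(z² + 25) - (33/730) arctan(z/5) + C


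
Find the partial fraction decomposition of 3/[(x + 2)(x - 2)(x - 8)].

Using cover-up method: A = 3/40, B = -1/8, C = 1/20
Result: (3/40)/(x + 2) - (1/8)/(x - 2) + (1/20)/(x - 8)
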